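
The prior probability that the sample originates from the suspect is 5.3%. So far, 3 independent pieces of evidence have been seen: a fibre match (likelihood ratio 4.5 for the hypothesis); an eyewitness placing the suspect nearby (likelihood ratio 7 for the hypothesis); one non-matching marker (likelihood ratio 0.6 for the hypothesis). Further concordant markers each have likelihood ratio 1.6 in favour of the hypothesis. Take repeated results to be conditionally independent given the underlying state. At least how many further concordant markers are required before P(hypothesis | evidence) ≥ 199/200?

Prior odds = 0.053/0.947 = 53/947.
Combined Bayes factor of the evidence already in hand = 4.5 × 7 × 0.6 = 18.9.
Odds after that evidence = (53/947) × 18.9 = 10017/9470.
Target odds = 0.995/0.005 = 199.
Need 1.6ⁿ ≥ 199 ÷ (10017/9470) = 1884530/10017.
1.6¹¹ ≈175.922 falls short of 1884530/10017 but 1.6¹² ≈281.475 reaches it, so n = 12.

12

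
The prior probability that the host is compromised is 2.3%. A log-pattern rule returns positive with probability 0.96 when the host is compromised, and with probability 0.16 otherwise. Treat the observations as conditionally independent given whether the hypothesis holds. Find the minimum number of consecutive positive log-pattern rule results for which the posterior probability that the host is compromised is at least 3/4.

3

Prior odds = 0.023/0.977 = 23/977.
Likelihood ratio of a positive result = 0.96/0.16 = 6.
Target odds: 0.75 ÷ 0.25 = 3.
Require 6ⁿ ≥ 3 ÷ (23/977) = 2931/23.
6² = 36 falls short of 2931/23 but 6³ = 216 reaches it, so n = 3.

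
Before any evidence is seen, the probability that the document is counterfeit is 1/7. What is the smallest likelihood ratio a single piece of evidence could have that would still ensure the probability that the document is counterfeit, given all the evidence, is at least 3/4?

Prior odds = (1/7)/(6/7) = 1/6.
Target odds = 0.75/0.25 = 3.
Required Bayes factor = 3 ÷ (1/6) = 18.

18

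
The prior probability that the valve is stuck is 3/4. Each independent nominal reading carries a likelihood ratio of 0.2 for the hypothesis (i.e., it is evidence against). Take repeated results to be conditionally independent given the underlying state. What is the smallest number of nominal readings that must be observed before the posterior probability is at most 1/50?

4

Prior odds = 0.75/0.25 = 3.
Likelihood ratio per nominal reading = 0.2.
Target odds: 0.02 ÷ 0.98 = 1/49.
Need 3 × 0.2ⁿ ≤ 1/49, i.e. 0.2ⁿ ≤ 1/147.
0.2³ = 0.008 is still above 1/147 but 0.2⁴ = 0.0016 is at or below it, so n = 4.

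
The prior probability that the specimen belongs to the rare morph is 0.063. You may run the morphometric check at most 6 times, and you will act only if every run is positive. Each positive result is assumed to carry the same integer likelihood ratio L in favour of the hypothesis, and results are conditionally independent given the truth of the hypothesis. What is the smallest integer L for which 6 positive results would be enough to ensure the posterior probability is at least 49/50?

Prior odds = 0.063/0.937 = 63/937.
Target odds = 0.98/0.02 = 49.
Need L⁶ ≥ 49 ÷ (63/937) = 6559/9.
2⁶ = 64 < 6559/9 ≤ 729 = 3⁶, so L = 3.

3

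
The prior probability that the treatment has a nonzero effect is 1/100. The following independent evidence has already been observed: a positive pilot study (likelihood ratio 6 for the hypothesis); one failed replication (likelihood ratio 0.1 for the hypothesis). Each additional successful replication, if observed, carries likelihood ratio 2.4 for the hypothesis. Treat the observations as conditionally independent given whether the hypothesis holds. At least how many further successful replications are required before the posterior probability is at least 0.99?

12

Prior odds = 0.01/0.99 = 1/99.
Combined Bayes factor of the evidence already in hand = 6 × 0.1 = 0.6.
Odds after that evidence = (1/99) × 0.6 = 1/165.
Target odds = 0.99/0.01 = 99.
Need 2.4ⁿ ≥ 99 ÷ (1/165) = 16335.
2.4¹¹ ≈15216.8 falls short of 16335 but 2.4¹² ≈36520.3 reaches it, so n = 12.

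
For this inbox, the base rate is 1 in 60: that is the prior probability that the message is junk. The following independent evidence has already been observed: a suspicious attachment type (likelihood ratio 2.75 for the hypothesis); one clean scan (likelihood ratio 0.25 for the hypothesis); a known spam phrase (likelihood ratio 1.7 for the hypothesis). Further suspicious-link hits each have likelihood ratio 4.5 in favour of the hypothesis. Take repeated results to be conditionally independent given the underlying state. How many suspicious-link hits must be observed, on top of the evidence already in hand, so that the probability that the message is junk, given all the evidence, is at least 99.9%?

Prior odds = (1/60)/(59/60) = 1/59.
Combined Bayes factor of the evidence already in hand = 2.75 × 0.25 × 1.7 = 1.16875.
Odds after that evidence = (1/59) × 1.16875 = 187/9440.
Target odds = 0.999/0.001 = 999.
Need 4.5ⁿ ≥ 999 ÷ (187/9440) = 9430560/187.
4.5⁷ = 4782969/128 falls short of 9430560/187 but 4.5⁸ = 43046721/256 reaches it, so n = 8.

8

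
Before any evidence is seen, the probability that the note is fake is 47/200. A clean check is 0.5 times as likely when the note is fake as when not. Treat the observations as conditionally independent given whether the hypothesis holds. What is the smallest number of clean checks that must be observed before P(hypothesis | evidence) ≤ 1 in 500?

Prior odds: 0.235 ÷ 0.765 = 47/153.
Likelihood ratio per clean check = 0.5.
Target posterior odds = 0.002/0.998 = 1/499.
Require 0.5ⁿ ≤ 1/499 ÷ (47/153) = 153/23453.
0.5⁷ = 0.0078125 is still above 153/23453 but 0.5⁸ = 0.00390625 is at or below it, so n = 8.

8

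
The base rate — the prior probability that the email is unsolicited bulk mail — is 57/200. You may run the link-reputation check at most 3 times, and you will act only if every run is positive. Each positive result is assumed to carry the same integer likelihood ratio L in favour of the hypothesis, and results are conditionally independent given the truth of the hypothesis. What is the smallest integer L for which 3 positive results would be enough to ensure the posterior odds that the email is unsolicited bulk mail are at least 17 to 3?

Prior odds = 0.285/0.715 = 57/143.
Target odds = 17/3.
Need L³ ≥ 17/3 ÷ (57/143) = 2431/171.
2³ = 8 < 2431/171 ≤ 27 = 3³, so L = 3.

3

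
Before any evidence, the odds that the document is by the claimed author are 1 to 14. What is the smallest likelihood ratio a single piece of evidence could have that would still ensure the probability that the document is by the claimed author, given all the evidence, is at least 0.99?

1386

Prior odds = 1/14.
Target odds = 0.99/0.01 = 99.
Required Bayes factor = 99 ÷ (1/14) = 1386.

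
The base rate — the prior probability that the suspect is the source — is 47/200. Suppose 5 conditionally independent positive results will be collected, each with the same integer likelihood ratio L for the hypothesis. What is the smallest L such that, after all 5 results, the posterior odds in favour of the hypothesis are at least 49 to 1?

Prior odds = 0.235/0.765 = 47/153.
Target odds = 49.
Need L⁵ ≥ 49 ÷ (47/153) = 7497/47.
2⁵ = 32 < 7497/47 ≤ 243 = 3⁵, so L = 3.

3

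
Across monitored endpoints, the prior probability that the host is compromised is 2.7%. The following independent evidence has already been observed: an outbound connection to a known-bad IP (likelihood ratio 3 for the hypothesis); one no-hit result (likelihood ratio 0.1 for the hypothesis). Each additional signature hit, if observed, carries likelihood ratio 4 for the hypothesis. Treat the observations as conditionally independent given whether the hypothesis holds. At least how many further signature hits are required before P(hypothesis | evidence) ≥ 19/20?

6

Prior odds = 0.027/0.973 = 27/973.
Combined Bayes factor of the evidence already in hand = 3 × 0.1 = 0.3.
Odds after that evidence = (27/973) × 0.3 = 81/9730.
Target odds = 0.95/0.05 = 19.
Need 4ⁿ ≥ 19 ÷ (81/9730) = 184870/81.
4⁵ = 1024 falls short of 184870/81 but 4⁶ = 4096 reaches it, so n = 6.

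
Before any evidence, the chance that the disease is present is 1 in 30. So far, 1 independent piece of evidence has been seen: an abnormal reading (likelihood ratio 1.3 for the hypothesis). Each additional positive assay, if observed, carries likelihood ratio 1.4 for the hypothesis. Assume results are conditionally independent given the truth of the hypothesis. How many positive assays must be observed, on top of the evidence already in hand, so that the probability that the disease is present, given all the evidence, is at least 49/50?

21

Prior odds = (1/30)/(29/30) = 1/29.
Bayes factor of the evidence already in hand = 1.3.
Odds after that evidence = (1/29) × 1.3 = 13/290.
Target odds = 0.98/0.02 = 49.
Need 1.4ⁿ ≥ 49 ÷ (13/290) = 14210/13.
1.4²⁰ ≈836.683 falls short of 14210/13 but 1.4²¹ ≈1171.36 reaches it, so n = 21.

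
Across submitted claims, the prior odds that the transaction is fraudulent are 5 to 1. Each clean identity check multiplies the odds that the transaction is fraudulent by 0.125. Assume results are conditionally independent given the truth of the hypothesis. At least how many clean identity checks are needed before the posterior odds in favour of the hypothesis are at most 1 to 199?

4

Prior odds = 5.
Likelihood ratio per clean identity check = 0.125.
Target odds = 1/199.
Require 0.125ⁿ ≤ 1/199 ÷ 5 = 1/995.
0.125³ = 0.001953125 is still above 1/995 but 0.125⁴ = 1/4096 is at or below it, so n = 4.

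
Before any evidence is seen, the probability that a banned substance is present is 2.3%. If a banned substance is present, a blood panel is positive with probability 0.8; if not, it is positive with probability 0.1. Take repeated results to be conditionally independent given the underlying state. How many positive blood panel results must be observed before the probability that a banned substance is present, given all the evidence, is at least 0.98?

Prior odds: 0.023 ÷ 0.977 = 23/977.
Likelihood ratio of a positive = 0.8/0.1 = 8.
Target odds: 0.98 ÷ 0.02 = 49.
Require 8ⁿ ≥ 49 ÷ (23/977) = 47873/23.
8³ = 512 falls short of 47873/23 but 8⁴ = 4096 reaches it, so n = 4.

4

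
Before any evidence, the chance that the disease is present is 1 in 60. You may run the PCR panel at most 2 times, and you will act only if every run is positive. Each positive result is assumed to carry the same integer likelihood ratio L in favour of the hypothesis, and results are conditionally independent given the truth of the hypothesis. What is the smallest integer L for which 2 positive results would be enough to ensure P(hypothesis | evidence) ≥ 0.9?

Prior odds = (1/60)/(59/60) = 1/59.
Target odds = 0.9/0.1 = 9.
Need L² ≥ 9 ÷ (1/59) = 531.
23² = 529 < 531 ≤ 576 = 24², so L = 24.

24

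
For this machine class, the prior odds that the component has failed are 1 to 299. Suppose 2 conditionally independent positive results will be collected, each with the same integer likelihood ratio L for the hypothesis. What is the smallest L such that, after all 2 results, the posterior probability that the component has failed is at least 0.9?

Prior odds = 1/299.
Target odds = 0.9/0.1 = 9.
Need L² ≥ 9 ÷ (1/299) = 2691.
51² = 2601 < 2691 ≤ 2704 = 52², so L = 52.

52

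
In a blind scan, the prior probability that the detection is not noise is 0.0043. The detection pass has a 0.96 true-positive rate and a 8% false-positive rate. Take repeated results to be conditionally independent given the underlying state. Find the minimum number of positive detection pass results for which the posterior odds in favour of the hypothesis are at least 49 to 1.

Prior odds = 0.0043/0.9957 = 43/9957.
Likelihood ratio of a positive result = 0.96/0.08 = 12.
Target odds = 49.
Require 12ⁿ ≥ 49 ÷ (43/9957) = 487893/43.
12³ = 1728 falls short of 487893/43 but 12⁴ = 20736 reaches it, so n = 4.

4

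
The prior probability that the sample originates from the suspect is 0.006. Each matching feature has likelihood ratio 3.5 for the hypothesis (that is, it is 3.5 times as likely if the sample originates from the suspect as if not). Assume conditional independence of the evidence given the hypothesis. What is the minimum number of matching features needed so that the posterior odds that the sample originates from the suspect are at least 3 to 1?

Prior odds = 0.006/0.994 = 3/497.
Likelihood ratio per matching feature = 3.5.
Target odds = 3.
Require 3.5ⁿ ≥ 3 ÷ (3/497) = 497.
3.5⁴ = 150.0625 falls short of 497 but 3.5⁵ = 525.21875 reaches it, so n = 5.

5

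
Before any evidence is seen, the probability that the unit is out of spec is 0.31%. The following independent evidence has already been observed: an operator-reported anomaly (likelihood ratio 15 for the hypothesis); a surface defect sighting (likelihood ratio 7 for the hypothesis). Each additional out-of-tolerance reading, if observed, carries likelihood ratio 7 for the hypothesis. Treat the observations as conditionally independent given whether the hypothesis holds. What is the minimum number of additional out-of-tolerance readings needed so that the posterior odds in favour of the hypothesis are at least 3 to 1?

Prior odds = 0.0031/0.9969 = 31/9969.
Combined Bayes factor of the evidence already in hand = 15 × 7 = 105.
Odds after that evidence = (31/9969) × 105 = 1085/3323.
Target odds = 3.
Need 7ⁿ ≥ 3 ÷ (1085/3323) = 9969/1085.
7¹ = 7 falls short of 9969/1085 but 7² = 49 reaches it, so n = 2.

2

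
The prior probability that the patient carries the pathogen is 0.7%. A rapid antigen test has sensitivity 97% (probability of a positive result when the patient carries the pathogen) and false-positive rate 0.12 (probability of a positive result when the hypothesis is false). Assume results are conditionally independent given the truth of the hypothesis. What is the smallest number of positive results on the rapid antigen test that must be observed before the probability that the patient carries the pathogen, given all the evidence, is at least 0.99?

Prior odds: 0.007 ÷ 0.993 = 7/993.
Likelihood ratio of a positive result = 0.97/0.12 = 97/12.
Target odds: 0.99 ÷ 0.01 = 99.
Need (7/993) × (97/12)ⁿ ≥ 99, i.e. (97/12)ⁿ ≥ 98307/7.
(97/12)⁴ = 88529281/20736 falls short of 98307/7 but (97/12)⁵ ≈34510.6 reaches it, so n = 5.

5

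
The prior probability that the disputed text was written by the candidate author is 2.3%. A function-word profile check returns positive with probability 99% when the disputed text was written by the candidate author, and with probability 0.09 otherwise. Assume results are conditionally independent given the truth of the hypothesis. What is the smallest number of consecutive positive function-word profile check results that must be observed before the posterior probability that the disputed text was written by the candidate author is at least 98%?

4

Prior odds: 0.023 ÷ 0.977 = 23/977.
Likelihood ratio of a positive result = 0.99/0.09 = 11.
Target posterior odds = 0.98/0.02 = 49.
Need (23/977) × 11ⁿ ≥ 49, i.e. 11ⁿ ≥ 47873/23.
11³ = 1331 falls short of 47873/23 but 11⁴ = 14641 reaches it, so n = 4.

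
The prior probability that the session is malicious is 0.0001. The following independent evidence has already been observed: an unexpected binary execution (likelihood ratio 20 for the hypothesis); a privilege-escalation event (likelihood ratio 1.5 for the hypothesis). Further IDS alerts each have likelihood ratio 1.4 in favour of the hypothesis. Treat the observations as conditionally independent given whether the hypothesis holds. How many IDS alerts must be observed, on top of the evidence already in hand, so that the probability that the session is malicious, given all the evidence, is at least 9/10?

24

Prior odds = 0.0001/0.9999 = 1/9999.
Combined Bayes factor of the evidence already in hand = 20 × 1.5 = 30.
Odds after that evidence = (1/9999) × 30 = 10/3333.
Target odds = 0.9/0.1 = 9.
Need 1.4ⁿ ≥ 9 ÷ (10/3333) = 2999.7.
1.4²³ ≈2295.86 falls short of 2999.7 but 1.4²⁴ ≈3214.2 reaches it, so n = 24.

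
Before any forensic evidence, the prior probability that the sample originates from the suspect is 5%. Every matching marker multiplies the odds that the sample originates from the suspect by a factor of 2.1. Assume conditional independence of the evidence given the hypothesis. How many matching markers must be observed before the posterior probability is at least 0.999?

14

Prior odds: 0.05 ÷ 0.95 = 1/19.
Likelihood ratio per matching marker = 2.1.
Target odds: 0.999 ÷ 0.001 = 999.
Require 2.1ⁿ ≥ 999 ÷ (1/19) = 18981.
2.1¹³ ≈15447.2 falls short of 18981 but 2.1¹⁴ ≈32439.2 reaches it, so n = 14.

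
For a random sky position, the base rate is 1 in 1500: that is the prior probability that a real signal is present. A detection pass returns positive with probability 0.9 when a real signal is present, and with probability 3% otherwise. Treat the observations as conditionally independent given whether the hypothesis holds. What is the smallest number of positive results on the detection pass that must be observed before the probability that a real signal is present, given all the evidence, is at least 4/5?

Prior odds: (1/1500) ÷ (1499/1500) = 1/1499.
Likelihood ratio of a positive result = 0.9/0.03 = 30.
Target posterior odds = 0.8/0.2 = 4.
Need (1/1499) × 30ⁿ ≥ 4, i.e. 30ⁿ ≥ 5996.
30² = 900 falls short of 5996 but 30³ = 27000 reaches it, so n = 3.

3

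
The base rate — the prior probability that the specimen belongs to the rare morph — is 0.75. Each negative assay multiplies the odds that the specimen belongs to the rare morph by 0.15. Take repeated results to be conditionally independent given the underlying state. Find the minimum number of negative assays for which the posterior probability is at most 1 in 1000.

Prior odds = 0.75/0.25 = 3.
Likelihood ratio per negative assay = 0.15.
Target posterior odds = 0.001/0.999 = 1/999.
Need 3 × 0.15ⁿ ≤ 1/999, i.e. 0.15ⁿ ≤ 1/2997.
0.15⁴ = 81/160000 is still above 1/2997 but 0.15⁵ = 243/3200000 is at or below it, so n = 5.

5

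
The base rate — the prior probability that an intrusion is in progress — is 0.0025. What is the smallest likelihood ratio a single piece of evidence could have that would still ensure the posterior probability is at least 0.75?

1197

Prior odds = 0.0025/0.9975 = 1/399.
Target odds = 0.75/0.25 = 3.
Required Bayes factor = 3 ÷ (1/399) = 1197.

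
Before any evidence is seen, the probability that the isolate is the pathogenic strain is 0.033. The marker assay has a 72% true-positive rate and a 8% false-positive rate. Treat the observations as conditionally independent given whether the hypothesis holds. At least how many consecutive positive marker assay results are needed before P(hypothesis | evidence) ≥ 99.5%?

4

Prior odds = 0.033/0.967 = 33/967.
Likelihood ratio of a positive result = 0.72/0.08 = 9.
Target posterior odds = 0.995/0.005 = 199.
Need (33/967) × 9ⁿ ≥ 199, i.e. 9ⁿ ≥ 192433/33.
9³ = 729 falls short of 192433/33 but 9⁴ = 6561 reaches it, so n = 4.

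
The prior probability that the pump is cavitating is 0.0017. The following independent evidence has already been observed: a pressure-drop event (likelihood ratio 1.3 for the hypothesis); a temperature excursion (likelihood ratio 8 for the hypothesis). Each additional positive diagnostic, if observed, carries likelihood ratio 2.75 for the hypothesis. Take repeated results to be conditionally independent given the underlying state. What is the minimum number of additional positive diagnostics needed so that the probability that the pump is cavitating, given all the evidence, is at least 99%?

Prior odds = 0.0017/0.9983 = 17/9983.
Combined Bayes factor of the evidence already in hand = 1.3 × 8 = 10.4.
Odds after that evidence = (17/9983) × 10.4 = 884/49915.
Target odds = 0.99/0.01 = 99.
Need 2.75ⁿ ≥ 99 ÷ (884/49915) = 4941585/884.
2.75⁸ = 214358881/65536 falls short of 4941585/884 but 2.75⁹ ≈8994.86 reaches it, so n = 9.

9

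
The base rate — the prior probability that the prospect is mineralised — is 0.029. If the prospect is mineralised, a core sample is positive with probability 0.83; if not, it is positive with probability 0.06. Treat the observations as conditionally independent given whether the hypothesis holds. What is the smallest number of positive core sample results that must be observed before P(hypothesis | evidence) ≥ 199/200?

Prior odds = 0.029/0.971 = 29/971.
Likelihood ratio of a positive = 0.83/0.06 = 83/6.
Target posterior odds = 0.995/0.005 = 199.
Need (29/971) × (83/6)ⁿ ≥ 199, i.e. (83/6)ⁿ ≥ 193229/29.
(83/6)³ = 571787/216 falls short of 193229/29 but (83/6)⁴ = 47458321/1296 reaches it, so n = 4.

4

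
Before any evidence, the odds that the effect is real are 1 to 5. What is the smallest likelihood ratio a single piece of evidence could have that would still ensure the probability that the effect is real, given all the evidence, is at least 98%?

245

Prior odds = 0.2.
Target odds = 0.98/0.02 = 49.
Required Bayes factor = 49 ÷ 0.2 = 245.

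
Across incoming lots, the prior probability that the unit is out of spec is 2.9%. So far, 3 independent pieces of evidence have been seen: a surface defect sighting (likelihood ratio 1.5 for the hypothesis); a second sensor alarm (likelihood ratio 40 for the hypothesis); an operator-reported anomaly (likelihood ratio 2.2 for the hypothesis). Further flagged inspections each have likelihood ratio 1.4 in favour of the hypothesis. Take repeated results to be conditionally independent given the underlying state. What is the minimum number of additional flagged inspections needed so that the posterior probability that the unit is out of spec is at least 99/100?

Prior odds = 0.029/0.971 = 29/971.
Combined Bayes factor of the evidence already in hand = 1.5 × 40 × 2.2 = 132.
Odds after that evidence = (29/971) × 132 = 3828/971.
Target odds = 0.99/0.01 = 99.
Need 1.4ⁿ ≥ 99 ÷ (3828/971) = 2913/116.
1.4⁹ = 40353607/1953125 falls short of 2913/116 but 1.4¹⁰ = 282475249/9765625 reaches it, so n = 10.

10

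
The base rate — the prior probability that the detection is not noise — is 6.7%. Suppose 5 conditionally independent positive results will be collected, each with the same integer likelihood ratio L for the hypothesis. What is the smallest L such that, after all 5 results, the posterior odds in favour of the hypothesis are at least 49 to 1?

Prior odds = 0.067/0.933 = 67/933.
Target odds = 49.
Need L⁵ ≥ 49 ÷ (67/933) = 45717/67.
3⁵ = 243 < 45717/67 ≤ 1024 = 4⁵, so L = 4.

4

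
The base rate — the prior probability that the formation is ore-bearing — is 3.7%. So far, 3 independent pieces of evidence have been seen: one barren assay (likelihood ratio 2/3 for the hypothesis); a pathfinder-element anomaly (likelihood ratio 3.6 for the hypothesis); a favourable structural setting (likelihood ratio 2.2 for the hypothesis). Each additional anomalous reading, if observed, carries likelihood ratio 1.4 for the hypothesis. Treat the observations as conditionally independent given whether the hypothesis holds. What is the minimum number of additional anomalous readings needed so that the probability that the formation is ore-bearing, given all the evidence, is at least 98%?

Prior odds = 0.037/0.963 = 37/963.
Combined Bayes factor of the evidence already in hand = (2/3) × 3.6 × 2.2 = 5.28.
Odds after that evidence = (37/963) × 5.28 = 1628/8025.
Target odds = 0.98/0.02 = 49.
Need 1.4ⁿ ≥ 49 ÷ (1628/8025) = 393225/1628.
1.4¹⁶ ≈217.795 falls short of 393225/1628 but 1.4¹⁷ ≈304.913 reaches it, so n = 17.

17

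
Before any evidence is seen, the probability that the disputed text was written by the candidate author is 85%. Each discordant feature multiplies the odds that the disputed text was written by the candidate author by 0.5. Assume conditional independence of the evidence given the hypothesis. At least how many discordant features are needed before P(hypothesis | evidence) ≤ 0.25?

Prior odds: 0.85 ÷ 0.15 = 17/3.
Likelihood ratio per discordant feature = 0.5.
Target odds: 0.25 ÷ 0.75 = 1/3.
Require 0.5ⁿ ≤ 1/3 ÷ (17/3) = 1/17.
0.5⁴ = 0.0625 is still above 1/17 but 0.5⁵ = 0.03125 is at or below it, so n = 5.

5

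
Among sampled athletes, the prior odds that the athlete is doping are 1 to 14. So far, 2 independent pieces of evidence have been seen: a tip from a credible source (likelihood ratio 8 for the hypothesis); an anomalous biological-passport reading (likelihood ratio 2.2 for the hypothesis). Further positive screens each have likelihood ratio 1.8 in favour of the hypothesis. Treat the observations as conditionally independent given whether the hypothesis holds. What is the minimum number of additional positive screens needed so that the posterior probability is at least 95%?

Prior odds = 1/14.
Combined Bayes factor of the evidence already in hand = 8 × 2.2 = 17.6.
Odds after that evidence = (1/14) × 17.6 = 44/35.
Target odds = 0.95/0.05 = 19.
Need 1.8ⁿ ≥ 19 ÷ (44/35) = 665/44.
1.8⁴ = 10.4976 falls short of 665/44 but 1.8⁵ = 18.89568 reaches it, so n = 5.

5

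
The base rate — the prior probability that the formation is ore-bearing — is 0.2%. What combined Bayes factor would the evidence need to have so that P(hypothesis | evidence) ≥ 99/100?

Prior odds = 0.002/0.998 = 1/499.
Target odds = 0.99/0.01 = 99.
Required Bayes factor = 99 ÷ (1/499) = 49401.

49401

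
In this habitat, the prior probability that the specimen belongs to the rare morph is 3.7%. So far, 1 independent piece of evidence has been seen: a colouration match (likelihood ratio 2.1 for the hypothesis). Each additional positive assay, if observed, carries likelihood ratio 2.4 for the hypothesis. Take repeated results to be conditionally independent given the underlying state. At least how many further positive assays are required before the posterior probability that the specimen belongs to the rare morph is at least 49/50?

8

Prior odds = 0.037/0.963 = 37/963.
Bayes factor of the evidence already in hand = 2.1.
Odds after that evidence = (37/963) × 2.1 = 259/3210.
Target odds = 0.98/0.02 = 49.
Need 2.4ⁿ ≥ 49 ÷ (259/3210) = 22470/37.
2.4⁷ = 35831808/78125 falls short of 22470/37 but 2.4⁸ = 429981696/390625 reaches it, so n = 8.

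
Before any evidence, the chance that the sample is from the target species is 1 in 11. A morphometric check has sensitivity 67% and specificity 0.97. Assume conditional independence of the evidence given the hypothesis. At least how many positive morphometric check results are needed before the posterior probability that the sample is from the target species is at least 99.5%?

Prior odds: (1/11) ÷ (10/11) = 0.1.
False-positive rate = 1 − 0.97 = 0.03; likelihood ratio of a positive = 0.67/0.03 = 67/3.
Target posterior odds = 0.995/0.005 = 199.
Require (67/3)ⁿ ≥ 199 ÷ 0.1 = 1990.
(67/3)² = 4489/9 falls short of 1990 but (67/3)³ = 300763/27 reaches it, so n = 3.

3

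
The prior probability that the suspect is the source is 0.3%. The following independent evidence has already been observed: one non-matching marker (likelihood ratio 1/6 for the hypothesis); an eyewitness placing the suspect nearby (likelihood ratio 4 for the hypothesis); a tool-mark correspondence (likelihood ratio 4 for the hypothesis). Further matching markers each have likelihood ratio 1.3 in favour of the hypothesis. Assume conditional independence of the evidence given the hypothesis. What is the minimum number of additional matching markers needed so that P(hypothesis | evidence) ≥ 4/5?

Prior odds = 0.003/0.997 = 3/997.
Combined Bayes factor of the evidence already in hand = (1/6) × 4 × 4 = 8/3.
Odds after that evidence = (3/997) × 8/3 = 8/997.
Target odds = 0.8/0.2 = 4.
Need 1.3ⁿ ≥ 4 ÷ (8/997) = 498.5.
1.3²³ ≈417.539 falls short of 498.5 but 1.3²⁴ ≈542.801 reaches it, so n = 24.

24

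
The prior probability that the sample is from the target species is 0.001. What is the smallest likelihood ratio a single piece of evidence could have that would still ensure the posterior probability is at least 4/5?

3996

Prior odds = 0.001/0.999 = 1/999.
Target odds = 0.8/0.2 = 4.
Required Bayes factor = 4 ÷ (1/999) = 3996.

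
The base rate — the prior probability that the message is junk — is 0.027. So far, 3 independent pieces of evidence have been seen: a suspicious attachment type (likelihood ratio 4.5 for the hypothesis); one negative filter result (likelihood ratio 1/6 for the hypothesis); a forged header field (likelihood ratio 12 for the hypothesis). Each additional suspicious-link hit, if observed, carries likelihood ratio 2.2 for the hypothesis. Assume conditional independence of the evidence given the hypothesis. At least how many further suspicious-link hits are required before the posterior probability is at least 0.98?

7

Prior odds = 0.027/0.973 = 27/973.
Combined Bayes factor of the evidence already in hand = 4.5 × (1/6) × 12 = 9.
Odds after that evidence = (27/973) × 9 = 243/973.
Target odds = 0.98/0.02 = 49.
Need 2.2ⁿ ≥ 49 ÷ (243/973) = 47677/243.
2.2⁶ = 1771561/15625 falls short of 47677/243 but 2.2⁷ = 19487171/78125 reaches it, so n = 7.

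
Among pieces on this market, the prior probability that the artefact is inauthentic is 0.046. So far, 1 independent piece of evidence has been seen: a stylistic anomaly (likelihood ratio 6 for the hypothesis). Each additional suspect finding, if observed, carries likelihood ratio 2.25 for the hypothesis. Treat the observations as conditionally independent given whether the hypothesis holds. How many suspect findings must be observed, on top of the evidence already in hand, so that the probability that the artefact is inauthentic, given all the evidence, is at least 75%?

Prior odds = 0.046/0.954 = 23/477.
Bayes factor of the evidence already in hand = 6.
Odds after that evidence = (23/477) × 6 = 46/159.
Target odds = 0.75/0.25 = 3.
Need 2.25ⁿ ≥ 3 ÷ (46/159) = 477/46.
2.25² = 5.0625 falls short of 477/46 but 2.25³ = 11.390625 reaches it, so n = 3.

3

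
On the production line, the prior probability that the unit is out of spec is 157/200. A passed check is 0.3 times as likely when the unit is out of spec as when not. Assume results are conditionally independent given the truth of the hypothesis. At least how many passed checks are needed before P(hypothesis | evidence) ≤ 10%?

3

Prior odds: 0.785 ÷ 0.215 = 157/43.
Likelihood ratio per passed check = 0.3.
Target posterior odds = 0.1/0.9 = 1/9.
Require 0.3ⁿ ≤ 1/9 ÷ (157/43) = 43/1413.
0.3² = 0.09 is still above 43/1413 but 0.3³ = 0.027 is at or below it, so n = 3.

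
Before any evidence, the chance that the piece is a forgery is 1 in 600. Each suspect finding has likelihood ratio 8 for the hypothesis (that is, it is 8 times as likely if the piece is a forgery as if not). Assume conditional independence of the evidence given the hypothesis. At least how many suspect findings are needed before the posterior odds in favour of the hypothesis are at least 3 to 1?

4

Prior odds: (1/600) ÷ (599/600) = 1/599.
Likelihood ratio per suspect finding = 8.
Target odds = 3.
Need (1/599) × 8ⁿ ≥ 3, i.e. 8ⁿ ≥ 1797.
8³ = 512 falls short of 1797 but 8⁴ = 4096 reaches it, so n = 4.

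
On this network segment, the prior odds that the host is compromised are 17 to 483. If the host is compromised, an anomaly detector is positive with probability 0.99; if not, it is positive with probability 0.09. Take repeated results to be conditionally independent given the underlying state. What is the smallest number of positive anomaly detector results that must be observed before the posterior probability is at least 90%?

Prior odds = 17/483.
Likelihood ratio of a positive = 0.99/0.09 = 11.
Target posterior odds = 0.9/0.1 = 9.
Require 11ⁿ ≥ 9 ÷ (17/483) = 4347/17.
11² = 121 falls short of 4347/17 but 11³ = 1331 reaches it, so n = 3.

3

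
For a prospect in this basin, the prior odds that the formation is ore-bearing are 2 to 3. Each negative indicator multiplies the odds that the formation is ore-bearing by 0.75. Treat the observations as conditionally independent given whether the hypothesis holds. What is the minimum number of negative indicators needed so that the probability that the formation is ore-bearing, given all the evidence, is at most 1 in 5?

4

Prior odds = 2/3.
Likelihood ratio per negative indicator = 0.75.
Target posterior odds = 0.2/0.8 = 0.25.
Require 0.75ⁿ ≤ 0.25 ÷ (2/3) = 0.375.
0.75³ = 0.421875 is still above 0.375 but 0.75⁴ = 0.31640625 is at or below it, so n = 4.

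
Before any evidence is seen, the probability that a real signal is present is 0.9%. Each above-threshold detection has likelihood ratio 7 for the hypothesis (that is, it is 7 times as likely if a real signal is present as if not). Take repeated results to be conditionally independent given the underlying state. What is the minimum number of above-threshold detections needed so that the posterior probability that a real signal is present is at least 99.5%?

6

Prior odds = 0.009/0.991 = 9/991.
Likelihood ratio per above-threshold detection = 7.
Target odds: 0.995 ÷ 0.005 = 199.
Need (9/991) × 7ⁿ ≥ 199, i.e. 7ⁿ ≥ 197209/9.
7⁵ = 16807 falls short of 197209/9 but 7⁶ = 117649 reaches it, so n = 6.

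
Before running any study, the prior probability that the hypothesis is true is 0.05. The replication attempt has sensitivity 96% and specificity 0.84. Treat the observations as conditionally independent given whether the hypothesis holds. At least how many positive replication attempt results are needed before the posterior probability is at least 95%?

Prior odds: 0.05 ÷ 0.95 = 1/19.
False-positive rate = 1 − 0.84 = 0.16; likelihood ratio of a positive = 0.96/0.16 = 6.
Target posterior odds = 0.95/0.05 = 19.
Need (1/19) × 6ⁿ ≥ 19, i.e. 6ⁿ ≥ 361.
6³ = 216 falls short of 361 but 6⁴ = 1296 reaches it, so n = 4.

4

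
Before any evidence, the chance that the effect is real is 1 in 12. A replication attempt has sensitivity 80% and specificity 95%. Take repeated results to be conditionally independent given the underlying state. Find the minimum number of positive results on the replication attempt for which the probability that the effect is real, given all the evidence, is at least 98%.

Prior odds = (1/12)/(11/12) = 1/11.
False-positive rate = 1 − 0.95 = 0.05; likelihood ratio of a positive = 0.8/0.05 = 16.
Target posterior odds = 0.98/0.02 = 49.
Require 16ⁿ ≥ 49 ÷ (1/11) = 539.
16² = 256 falls short of 539 but 16³ = 4096 reaches it, so n = 3.

3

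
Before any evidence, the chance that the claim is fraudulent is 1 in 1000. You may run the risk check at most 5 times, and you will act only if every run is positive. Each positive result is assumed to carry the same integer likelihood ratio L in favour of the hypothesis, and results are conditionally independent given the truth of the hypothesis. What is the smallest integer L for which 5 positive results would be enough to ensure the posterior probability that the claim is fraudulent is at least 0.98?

9

Prior odds = 0.001/0.999 = 1/999.
Target odds = 0.98/0.02 = 49.
Need L⁵ ≥ 49 ÷ (1/999) = 48951.
8⁵ = 32768 < 48951 ≤ 59049 = 9⁵, so L = 9.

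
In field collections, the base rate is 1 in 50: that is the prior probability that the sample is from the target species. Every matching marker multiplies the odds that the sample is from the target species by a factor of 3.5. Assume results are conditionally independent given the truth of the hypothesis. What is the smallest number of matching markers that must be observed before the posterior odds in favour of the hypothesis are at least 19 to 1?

6

Prior odds = 0.02/0.98 = 1/49.
Likelihood ratio per matching marker = 3.5.
Target odds = 19.
Need (1/49) × 3.5ⁿ ≥ 19, i.e. 3.5ⁿ ≥ 931.
3.5⁵ = 525.21875 falls short of 931 but 3.5⁶ = 1838.265625 reaches it, so n = 6.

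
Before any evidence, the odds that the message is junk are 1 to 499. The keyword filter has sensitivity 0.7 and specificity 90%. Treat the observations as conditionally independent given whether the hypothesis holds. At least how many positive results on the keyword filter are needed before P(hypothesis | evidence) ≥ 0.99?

Prior odds = 1/499.
False-positive rate = 1 − 0.9 = 0.1; likelihood ratio of a positive = 0.7/0.1 = 7.
Target posterior odds = 0.99/0.01 = 99.
Require 7ⁿ ≥ 99 ÷ (1/499) = 49401.
7⁵ = 16807 falls short of 49401 but 7⁶ = 117649 reaches it, so n = 6.

6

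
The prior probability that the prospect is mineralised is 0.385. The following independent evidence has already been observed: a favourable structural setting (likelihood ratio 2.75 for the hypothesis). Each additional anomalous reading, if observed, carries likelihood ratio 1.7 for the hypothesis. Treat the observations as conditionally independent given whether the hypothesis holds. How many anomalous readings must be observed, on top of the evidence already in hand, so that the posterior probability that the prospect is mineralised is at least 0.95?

5

Prior odds = 0.385/0.615 = 77/123.
Bayes factor of the evidence already in hand = 2.75.
Odds after that evidence = (77/123) × 2.75 = 847/492.
Target odds = 0.95/0.05 = 19.
Need 1.7ⁿ ≥ 19 ÷ (847/492) = 9348/847.
1.7⁴ = 8.3521 falls short of 9348/847 but 1.7⁵ = 1419857/100000 reaches it, so n = 5.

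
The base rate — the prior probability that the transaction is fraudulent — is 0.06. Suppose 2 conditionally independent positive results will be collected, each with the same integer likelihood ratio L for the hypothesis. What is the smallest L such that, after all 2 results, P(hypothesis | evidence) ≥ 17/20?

10

Prior odds = 0.06/0.94 = 3/47.
Target odds = 0.85/0.15 = 17/3.
Need L² ≥ 17/3 ÷ (3/47) = 799/9.
9² = 81 < 799/9 ≤ 100 = 10², so L = 10.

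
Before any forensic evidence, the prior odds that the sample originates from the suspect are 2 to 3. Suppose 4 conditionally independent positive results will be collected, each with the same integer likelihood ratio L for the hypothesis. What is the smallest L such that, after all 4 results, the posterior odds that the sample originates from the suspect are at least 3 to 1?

Prior odds = 2/3.
Target odds = 3.
Need L⁴ ≥ 3 ÷ (2/3) = 4.5.
1⁴ = 1 < 4.5 ≤ 16 = 2⁴, so L = 2.

2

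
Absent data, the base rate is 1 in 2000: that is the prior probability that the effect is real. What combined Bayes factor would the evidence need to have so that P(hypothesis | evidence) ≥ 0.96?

Prior odds = 0.0005/0.9995 = 1/1999.
Target odds = 0.96/0.04 = 24.
Required Bayes factor = 24 ÷ (1/1999) = 47976.

47976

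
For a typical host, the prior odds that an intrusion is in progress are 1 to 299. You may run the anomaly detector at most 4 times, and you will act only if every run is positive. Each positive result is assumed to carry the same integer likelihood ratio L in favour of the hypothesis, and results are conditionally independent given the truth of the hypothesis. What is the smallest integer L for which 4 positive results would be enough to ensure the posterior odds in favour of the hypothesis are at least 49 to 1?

12

Prior odds = 1/299.
Target odds = 49.
Need L⁴ ≥ 49 ÷ (1/299) = 14651.
11⁴ = 14641 < 14651 ≤ 20736 = 12⁴, so L = 12.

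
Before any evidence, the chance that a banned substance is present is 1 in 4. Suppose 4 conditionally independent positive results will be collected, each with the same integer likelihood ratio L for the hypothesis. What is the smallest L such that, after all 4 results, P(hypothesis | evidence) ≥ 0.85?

3

Prior odds = 0.25/0.75 = 1/3.
Target odds = 0.85/0.15 = 17/3.
Need L⁴ ≥ 17/3 ÷ (1/3) = 17.
2⁴ = 16 < 17 ≤ 81 = 3⁴, so L = 3.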